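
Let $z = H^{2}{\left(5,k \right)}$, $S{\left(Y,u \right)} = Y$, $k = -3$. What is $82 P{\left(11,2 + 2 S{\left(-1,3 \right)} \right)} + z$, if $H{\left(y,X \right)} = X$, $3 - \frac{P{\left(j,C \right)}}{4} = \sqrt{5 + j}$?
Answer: $-319$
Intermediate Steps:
$P{\left(j,C \right)} = 12 - 4 \sqrt{5 + j}$
$z = 9$ ($z = \left(-3\right)^{2} = 9$)
$82 P{\left(11,2 + 2 S{\left(-1,3 \right)} \right)} + z = 82 \left(12 - 4 \sqrt{5 + 11}\right) + 9 = 82 \left(12 - 4 \sqrt{16}\right) + 9 = 82 \left(12 - 16\right) + 9 = 82 \left(-4\right) + 9 = -328 + 9 = -319$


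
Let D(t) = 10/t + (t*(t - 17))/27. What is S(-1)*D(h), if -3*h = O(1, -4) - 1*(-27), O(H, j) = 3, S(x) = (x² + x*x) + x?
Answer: 9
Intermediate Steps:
S(x) = x + 2*x² (S(x) = (x² + x²) + x = 2*x² + x = x + 2*x²)
h = -10 (h = -(3 - 1*(-27))/3 = -(3 + 27)/3 = -⅓*30 = -10)
D(t) = 10/t + t*(-17 + t)/27 (D(t) = 10/t + (t*(-17 + t))*(1/27) = 10/t + t*(-17 + t)/27)
S(-1)*D(h) = (-(1 + 2*(-1)))*((1/27)*(270 + (-10)²*(-17 - 10))/(-10)) = (-(1 - 2))*((1/27)*(-⅒)*(270 + 100*(-27))) = (-1*(-1))*((1/27)*(-⅒)*(270 - 2700)) = 1*((1/27)*(-⅒)*(-2430)) = 1*9 = 9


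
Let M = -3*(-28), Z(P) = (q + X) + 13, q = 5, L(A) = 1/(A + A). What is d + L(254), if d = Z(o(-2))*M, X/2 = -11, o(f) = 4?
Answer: -170687/508 ≈ -336.00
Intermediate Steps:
L(A) = 1/(2*A)
X = -22 (X = 2*(-11) = -22)
Z(P) = -4 (Z(P) = (5 - 22) + 13 = -17 + 13 = -4)
M = 84
d = -336 (d = -4*84 = -336)
d + L(254) = -336 + (½)/254 = -336 + (½)*(1/254) = -336 + 1/508 = -170687/508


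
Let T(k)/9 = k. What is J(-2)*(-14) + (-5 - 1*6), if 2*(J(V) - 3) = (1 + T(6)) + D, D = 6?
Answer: -480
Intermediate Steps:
T(k) = 9*k
J(V) = 67/2 (J(V) = 3 + ((1 + 9*6) + 6)/2 = 3 + ((1 + 54) + 6)/2 = 3 + (55 + 6)/2 = 3 + (1/2)*61 = 3 + 61/2 = 67/2)
J(-2)*(-14) + (-5 - 1*6) = (67/2)*(-14) + (-5 - 1*6) = -469 + (-5 - 6) = -469 - 11 = -480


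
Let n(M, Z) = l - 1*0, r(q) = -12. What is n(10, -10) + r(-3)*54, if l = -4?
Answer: -652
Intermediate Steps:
n(M, Z) = -4 (n(M, Z) = -4 - 1*0 = -4 + 0 = -4)
n(10, -10) + r(-3)*54 = -4 - 12*54 = -4 - 648 = -652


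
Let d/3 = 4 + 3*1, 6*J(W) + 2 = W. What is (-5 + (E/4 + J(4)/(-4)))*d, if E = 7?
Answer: -70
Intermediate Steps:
J(W) = -⅓ + W/6
d = 21 (d = 3*(4 + 3*1) = 3*(4 + 3) = 3*7 = 21)
(-5 + (E/4 + J(4)/(-4)))*d = (-5 + (7/4 + (-⅓ + (⅙)*4)/(-4)))*21 = (-5 + (7*(¼) + (-⅓ + ⅔)*(-¼)))*21 = (-5 + (7/4 + (⅓)*(-¼)))*21 = (-5 + (7/4 - 1/12))*21 = (-5 + 5/3)*21 = -10/3*21 = -70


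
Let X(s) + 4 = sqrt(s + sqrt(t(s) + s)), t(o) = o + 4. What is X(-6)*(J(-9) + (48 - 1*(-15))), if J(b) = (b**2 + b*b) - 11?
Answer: -856 + 214*sqrt(-6 + 2*I*sqrt(2)) ≈ -735.58 + 537.84*I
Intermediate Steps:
t(o) = 4 + o
X(s) = -4 + sqrt(s + sqrt(4 + 2*s)) (X(s) = -4 + sqrt(s + sqrt((4 + s) + s)) = -4 + sqrt(s + sqrt(4 + 2*s)))
J(b) = -11 + 2*b**2 (J(b) = (b**2 + b**2) - 11 = 2*b**2 - 11 = -11 + 2*b**2)
X(-6)*(J(-9) + (48 - 1*(-15))) = (-4 + sqrt(-6 + sqrt(2)*sqrt(2 - 6)))*((-11 + 2*(-9)**2) + (48 - 1*(-15))) = (-4 + sqrt(-6 + sqrt(2)*sqrt(-4)))*((-11 + 2*81) + (48 + 15)) = (-4 + sqrt(-6 + sqrt(2)*(2*I)))*((-11 + 162) + 63) = (-4 + sqrt(-6 + 2*I*sqrt(2)))*(151 + 63) = (-4 + sqrt(-6 + 2*I*sqrt(2)))*214 = -856 + 214*sqrt(-6 + 2*I*sqrt(2))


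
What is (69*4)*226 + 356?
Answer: 62732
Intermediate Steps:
(69*4)*226 + 356 = 276*226 + 356 = 62376 + 356 = 62732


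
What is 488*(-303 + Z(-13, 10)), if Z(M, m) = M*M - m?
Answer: -70272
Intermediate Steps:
Z(M, m) = M² - m
488*(-303 + Z(-13, 10)) = 488*(-303 + ((-13)² - 1*10)) = 488*(-303 + (169 - 10)) = 488*(-303 + 159) = 488*(-144) = -70272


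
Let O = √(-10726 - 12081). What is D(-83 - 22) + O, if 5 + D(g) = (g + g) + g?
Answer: -320 + I*√22807 ≈ -320.0 + 151.02*I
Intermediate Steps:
D(g) = -5 + 3*g (D(g) = -5 + ((g + g) + g) = -5 + (2*g + g) = -5 + 3*g)
O = I*√22807 (O = √(-22807) = I*√22807 ≈ 151.02*I)
D(-83 - 22) + O = (-5 + 3*(-83 - 22)) + I*√22807 = (-5 + 3*(-105)) + I*√22807 = (-5 - 315) + I*√22807 = -320 + I*√22807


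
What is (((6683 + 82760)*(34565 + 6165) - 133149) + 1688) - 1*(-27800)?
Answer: 3642909729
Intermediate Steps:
(((6683 + 82760)*(34565 + 6165) - 133149) + 1688) - 1*(-27800) = ((89443*40730 - 133149) + 1688) + 27800 = ((3643013390 - 133149) + 1688) + 27800 = (3642880241 + 1688) + 27800 = 3642881929 + 27800 = 3642909729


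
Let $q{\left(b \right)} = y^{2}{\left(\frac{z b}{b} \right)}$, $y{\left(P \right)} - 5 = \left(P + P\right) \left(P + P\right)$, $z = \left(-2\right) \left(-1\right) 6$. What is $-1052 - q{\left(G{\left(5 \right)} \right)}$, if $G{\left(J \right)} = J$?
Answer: $-338613$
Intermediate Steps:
$z = 12$ ($z = 2 \cdot 6 = 12$)
$y{\left(P \right)} = 5 + 4 P^{2}$ ($y{\left(P \right)} = 5 + \left(P + P\right) \left(P + P\right) = 5 + 2 P 2 P = 5 + 4 P^{2}$)
$q{\left(b \right)} = 337561$ ($q{\left(b \right)} = \left(5 + 4 \left(\frac{12 b}{b}\right)^{2}\right)^{2} = \left(5 + 4 \cdot 12^{2}\right)^{2} = \left(5 + 4 \cdot 144\right)^{2} = \left(5 + 576\right)^{2} = 581^{2} = 337561$)
$-1052 - q{\left(G{\left(5 \right)} \right)} = -1052 - 337561 = -338613$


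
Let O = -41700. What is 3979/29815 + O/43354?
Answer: -535389967/646299755 ≈ -0.82839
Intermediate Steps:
3979/29815 + O/43354 = 3979/29815 - 41700/43354 = 3979*(1/29815) - 41700*1/43354 = 3979/29815 - 20850/21677 = -535389967/646299755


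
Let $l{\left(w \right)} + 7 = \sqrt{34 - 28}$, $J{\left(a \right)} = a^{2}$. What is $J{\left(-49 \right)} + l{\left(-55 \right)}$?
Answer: $2394 + \sqrt{6} \approx 2396.4$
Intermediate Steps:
$l{\left(w \right)} = -7 + \sqrt{6}$ ($l{\left(w \right)} = -7 + \sqrt{34 - 28} = -7 + \sqrt{6}$)
$J{\left(-49 \right)} + l{\left(-55 \right)} = \left(-49\right)^{2} - \left(7 - \sqrt{6}\right) = 2401 - \left(7 - \sqrt{6}\right) = 2394 + \sqrt{6}$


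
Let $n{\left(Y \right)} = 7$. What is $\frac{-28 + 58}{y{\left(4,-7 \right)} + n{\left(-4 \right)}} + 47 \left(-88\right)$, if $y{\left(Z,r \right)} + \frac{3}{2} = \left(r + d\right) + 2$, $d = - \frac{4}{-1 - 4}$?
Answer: $- \frac{53468}{13} \approx -4112.9$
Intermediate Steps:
$d = \frac{4}{5}$ ($d = - \frac{4}{-5} = \left(-4\right) \left(- \frac{1}{5}\right) = \frac{4}{5} \approx 0.8$)
$y{\left(Z,r \right)} = \frac{13}{10} + r$ ($y{\left(Z,r \right)} = - \frac{3}{2} + \left(\left(r + \frac{4}{5}\right) + 2\right) = - \frac{3}{2} + \left(\left(\frac{4}{5} + r\right) + 2\right) = - \frac{3}{2} + \left(\frac{14}{5} + r\right) = \frac{13}{10} + r$)
$\frac{-28 + 58}{y{\left(4,-7 \right)} + n{\left(-4 \right)}} + 47 \left(-88\right) = \frac{-28 + 58}{\left(\frac{13}{10} - 7\right) + 7} + 47 \left(-88\right) = \frac{30}{- \frac{57}{10} + 7} - 4136 = \frac{30}{\frac{13}{10}} - 4136 = 30 \cdot \frac{10}{13} - 4136 = \frac{300}{13} - 4136 = - \frac{53468}{13}$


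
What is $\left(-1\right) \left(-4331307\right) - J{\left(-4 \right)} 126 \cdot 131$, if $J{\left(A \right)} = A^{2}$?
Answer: $4067211$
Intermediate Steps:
$\left(-1\right) \left(-4331307\right) - J{\left(-4 \right)} 126 \cdot 131 = \left(-1\right) \left(-4331307\right) - \left(-4\right)^{2} \cdot 126 \cdot 131 = 4331307 - 16 \cdot 126 \cdot 131 = 4331307 - 2016 \cdot 131 = 4331307 - 264096 = 4067211$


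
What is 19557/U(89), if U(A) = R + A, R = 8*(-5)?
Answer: 19557/49 ≈ 399.12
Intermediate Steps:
R = -40
U(A) = -40 + A
19557/U(89) = 19557/(-40 + 89) = 19557/49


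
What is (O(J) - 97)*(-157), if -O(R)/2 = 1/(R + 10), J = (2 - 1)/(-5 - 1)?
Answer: 900395/59 ≈ 15261.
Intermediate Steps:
J = -1/6 (J = 1/(-6) = 1*(-1/6) = -1/6 ≈ -0.16667)
O(R) = -2/(10 + R) (O(R) = -2/(R + 10) = -2/(10 + R))
(O(J) - 97)*(-157) = (-2/(10 - 1/6) - 97)*(-157) = (-2/59/6 - 97)*(-157) = (-2*6/59 - 97)*(-157) = (-12/59 - 97)*(-157) = -5735/59*(-157) = 900395/59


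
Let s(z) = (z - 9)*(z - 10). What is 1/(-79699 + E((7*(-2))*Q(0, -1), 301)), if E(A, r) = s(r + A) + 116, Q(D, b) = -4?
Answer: 1/41173 ≈ 2.4288e-5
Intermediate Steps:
s(z) = (-10 + z)*(-9 + z) (s(z) = (-9 + z)*(-10 + z) = (-10 + z)*(-9 + z))
E(A, r) = 206 + (A + r)² - 19*A - 19*r (E(A, r) = (90 + (r + A)² - 19*(r + A)) + 116 = (90 + (A + r)² - 19*(A + r)) + 116 = (90 + (A + r)² + (-19*A - 19*r)) + 116 = (90 + (A + r)² - 19*A - 19*r) + 116 = 206 + (A + r)² - 19*A - 19*r)
1/(-79699 + E((7*(-2))*Q(0, -1), 301)) = 1/(-79699 + (206 + ((7*(-2))*(-4) + 301)² - 19*7*(-2)*(-4) - 19*301)) = 1/(-79699 + (206 + (-14*(-4) + 301)² - (-266)*(-4) - 5719)) = 1/(-79699 + (206 + (56 + 301)² - 19*56 - 5719)) = 1/(-79699 + (206 + 357² - 1064 - 5719)) = 1/(-79699 + (206 + 127449 - 1064 - 5719)) = 1/(-79699 + 120872) = 1/41173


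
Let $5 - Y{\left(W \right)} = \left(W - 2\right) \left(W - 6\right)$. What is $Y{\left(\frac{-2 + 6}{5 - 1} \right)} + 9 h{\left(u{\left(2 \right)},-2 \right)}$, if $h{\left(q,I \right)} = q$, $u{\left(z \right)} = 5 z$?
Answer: $90$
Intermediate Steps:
$Y{\left(W \right)} = 5 - \left(-6 + W\right) \left(-2 + W\right)$ ($Y{\left(W \right)} = 5 - \left(W - 2\right) \left(W - 6\right) = 5 - \left(-2 + W\right) \left(-6 + W\right) = 5 - \left(-6 + W\right) \left(-2 + W\right)$)
$Y{\left(\frac{-2 + 6}{5 - 1} \right)} + 9 h{\left(u{\left(2 \right)},-2 \right)} = \left(-7 - \left(\frac{-2 + 6}{5 - 1}\right)^{2} + 8 \frac{-2 + 6}{5 - 1}\right) + 9 \cdot 5 \cdot 2 = \left(-7 - \left(\frac{4}{4}\right)^{2} + 8 \cdot \frac{4}{4}\right) + 9 \cdot 10 = \left(-7 - \left(4 \cdot \frac{1}{4}\right)^{2} + 8 \cdot 4 \cdot \frac{1}{4}\right) + 90 = \left(-7 - 1^{2} + 8 \cdot 1\right) + 90 = \left(-7 - 1 + 8\right) + 90 = 0 + 90 = 90$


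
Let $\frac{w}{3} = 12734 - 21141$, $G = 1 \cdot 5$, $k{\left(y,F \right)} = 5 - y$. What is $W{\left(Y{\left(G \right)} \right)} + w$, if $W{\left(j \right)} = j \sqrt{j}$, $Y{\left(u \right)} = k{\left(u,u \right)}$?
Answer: $-25221$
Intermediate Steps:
$G = 5$
$w = -25221$ ($w = 3 \left(12734 - 21141\right) = 3 \left(-8407\right) = -25221$)
$Y{\left(u \right)} = 5 - u$
$W{\left(j \right)} = j^{\frac{3}{2}}$
$W{\left(Y{\left(G \right)} \right)} + w = \left(5 - 5\right)^{\frac{3}{2}} - 25221 = 0^{\frac{3}{2}} - 25221 = 0 - 25221 = -25221$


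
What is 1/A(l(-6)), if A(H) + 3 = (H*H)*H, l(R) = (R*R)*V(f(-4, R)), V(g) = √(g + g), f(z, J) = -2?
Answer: -1/46438023171 + 41472*I/15479341057 ≈ -2.1534e-11 + 2.6792e-6*I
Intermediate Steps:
V(g) = √2*√g (V(g) = √(2*g) = √2*√g)
l(R) = 2*I*R² (l(R) = (R*R)*(√2*√(-2)) = R²*(√2*(I*√2)) = R²*(2*I) = 2*I*R²)
A(H) = -3 + H³ (A(H) = -3 + (H*H)*H = -3 + H²*H = -3 + H³)
1/A(l(-6)) = 1/(-3 + (2*I*(-6)²)³) = 1/(-3 + (2*I*36)³) = 1/(-3 + (72*I)³) = 1/(-3 - 373248*I) = (-3 + 373248*I)/139314069513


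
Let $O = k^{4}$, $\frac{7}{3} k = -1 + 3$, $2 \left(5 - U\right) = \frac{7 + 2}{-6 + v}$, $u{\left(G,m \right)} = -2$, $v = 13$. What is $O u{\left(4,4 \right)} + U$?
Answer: $\frac{15739}{4802} \approx 3.2776$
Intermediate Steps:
$U = \frac{61}{14}$ ($U = 5 - \frac{\left(7 + 2\right) \frac{1}{-6 + 13}}{2} = 5 - \frac{9 \cdot \frac{1}{7}}{2} = 5 - \frac{9}{14} = \frac{61}{14} \approx 4.3571$)
$k = \frac{6}{7}$ ($k = \frac{3 \left(-1 + 3\right)}{7} = \frac{3}{7} \cdot 2 = \frac{6}{7} \approx 0.85714$)
$O = \frac{1296}{2401}$ ($O = \left(\frac{6}{7}\right)^{4} = \frac{1296}{2401} \approx 0.53977$)
$O u{\left(4,4 \right)} + U = \frac{1296}{2401} \left(-2\right) + \frac{61}{14} = - \frac{2592}{2401} + \frac{61}{14} = \frac{15739}{4802}$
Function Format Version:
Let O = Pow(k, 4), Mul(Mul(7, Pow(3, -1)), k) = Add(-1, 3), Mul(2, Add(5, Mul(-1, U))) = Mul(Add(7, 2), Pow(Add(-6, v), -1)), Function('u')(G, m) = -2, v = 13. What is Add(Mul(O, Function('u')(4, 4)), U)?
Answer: Rational(15739, 4802) ≈ 3.2776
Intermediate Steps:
U = Rational(61, 14) (U = Add(5, Mul(Rational(-1, 2), Mul(Add(7, 2), Pow(Add(-6, 13), -1)))) = Add(5, Mul(Rational(-1, 2), Mul(9, Pow(7, -1)))) = Add(5, Mul(Rational(-1, 2), Mul(9, Rational(1, 7)))) = Add(5, Mul(Rational(-1, 2), Rational(9, 7))) = Add(5, Rational(-9, 14)) = Rational(61, 14) ≈ 4.3571)
k = Rational(6, 7) (k = Mul(Rational(3, 7), Add(-1, 3)) = Mul(Rational(3, 7), 2) = Rational(6, 7) ≈ 0.85714)
O = Rational(1296, 2401) (O = Pow(Rational(6, 7), 4) = Rational(1296, 2401) ≈ 0.53977)
Add(Mul(O, Function('u')(4, 4)), U) = Add(Mul(Rational(1296, 2401), -2), Rational(61, 14)) = Add(Rational(-2592, 2401), Rational(61, 14)) = Rational(15739, 4802)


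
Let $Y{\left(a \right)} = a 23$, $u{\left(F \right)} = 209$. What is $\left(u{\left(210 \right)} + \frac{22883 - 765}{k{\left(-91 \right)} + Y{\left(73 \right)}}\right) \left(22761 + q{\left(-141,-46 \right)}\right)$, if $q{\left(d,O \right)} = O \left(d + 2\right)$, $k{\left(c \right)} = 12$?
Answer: $\frac{10948781235}{1691} \approx 6.4747 \cdot 10^{6}$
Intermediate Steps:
$Y{\left(a \right)} = 23 a$
$q{\left(d,O \right)} = O \left(2 + d\right)$
$\left(u{\left(210 \right)} + \frac{22883 - 765}{k{\left(-91 \right)} + Y{\left(73 \right)}}\right) \left(22761 + q{\left(-141,-46 \right)}\right) = \left(209 + \frac{22883 - 765}{12 + 23 \cdot 73}\right) \left(22761 - 46 \left(2 - 141\right)\right) = \left(209 + \frac{22118}{12 + 1679}\right) \left(22761 - -6394\right) = \left(209 + \frac{22118}{1691}\right) \left(22761 + 6394\right) = \left(209 + 22118 \cdot \frac{1}{1691}\right) 29155 = \left(209 + \frac{22118}{1691}\right) 29155 = \frac{375537}{1691} \cdot 29155 = \frac{10948781235}{1691}$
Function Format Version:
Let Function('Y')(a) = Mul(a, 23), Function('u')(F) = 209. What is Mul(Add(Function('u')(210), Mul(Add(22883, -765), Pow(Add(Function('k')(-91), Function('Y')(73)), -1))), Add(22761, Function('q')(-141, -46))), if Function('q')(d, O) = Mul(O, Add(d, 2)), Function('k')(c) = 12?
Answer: Rational(10948781235, 1691) ≈ 6.4747e+6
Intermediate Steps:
Function('Y')(a) = Mul(23, a)
Function('q')(d, O) = Mul(O, Add(2, d))
Mul(Add(Function('u')(210), Mul(Add(22883, -765), Pow(Add(Function('k')(-91), Function('Y')(73)), -1))), Add(22761, Function('q')(-141, -46))) = Mul(Add(209, Mul(Add(22883, -765), Pow(Add(12, Mul(23, 73)), -1))), Add(22761, Mul(-46, Add(2, -141)))) = Mul(Add(209, Mul(22118, Pow(Add(12, 1679), -1))), Add(22761, Mul(-46, -139))) = Mul(Add(209, Mul(22118, Pow(1691, -1))), Add(22761, 6394)) = Mul(Add(209, Mul(22118, Rational(1, 1691))), 29155) = Mul(Add(209, Rational(22118, 1691)), 29155) = Mul(Rational(375537, 1691), 29155) = Rational(10948781235, 1691)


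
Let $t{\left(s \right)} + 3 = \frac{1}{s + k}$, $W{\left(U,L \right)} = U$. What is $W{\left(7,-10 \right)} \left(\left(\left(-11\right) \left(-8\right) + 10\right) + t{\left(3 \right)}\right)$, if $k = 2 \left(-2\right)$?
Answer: $658$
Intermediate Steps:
$k = -4$
$t{\left(s \right)} = -3 + \frac{1}{-4 + s}$ ($t{\left(s \right)} = -3 + \frac{1}{s - 4} = -3 + \frac{1}{-4 + s}$)
$W{\left(7,-10 \right)} \left(\left(\left(-11\right) \left(-8\right) + 10\right) + t{\left(3 \right)}\right) = 7 \left(\left(\left(-11\right) \left(-8\right) + 10\right) + \frac{13 - 9}{-4 + 3}\right) = 7 \left(\left(88 + 10\right) + \frac{13 - 9}{-1}\right) = 7 \left(98 - 4\right) = 7 \cdot 94 = 658$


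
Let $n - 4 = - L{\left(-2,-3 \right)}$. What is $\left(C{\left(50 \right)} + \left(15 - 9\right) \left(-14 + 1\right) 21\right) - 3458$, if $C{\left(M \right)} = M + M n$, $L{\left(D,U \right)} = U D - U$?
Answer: $-5296$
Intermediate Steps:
$L{\left(D,U \right)} = - U + D U$ ($L{\left(D,U \right)} = D U - U = - U + D U$)
$n = -5$ ($n = 4 - - 3 \left(-1 - 2\right) = 4 - \left(-3\right) \left(-3\right) = 4 - 9 = -5$)
$C{\left(M \right)} = - 4 M$ ($C{\left(M \right)} = M + M \left(-5\right) = M - 5 M = - 4 M$)
$\left(C{\left(50 \right)} + \left(15 - 9\right) \left(-14 + 1\right) 21\right) - 3458 = \left(\left(-4\right) 50 + \left(15 - 9\right) \left(-14 + 1\right) 21\right) - 3458 = \left(-200 + \left(15 - 9\right) \left(-13\right) 21\right) - 3458 = \left(-200 + 6 \left(-13\right) 21\right) - 3458 = \left(-200 - 1638\right) - 3458 = -1838 - 3458 = -5296$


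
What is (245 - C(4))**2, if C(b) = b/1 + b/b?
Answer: 57600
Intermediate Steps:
C(b) = 1 + b (C(b) = b*1 + 1 = b + 1 = 1 + b)
(245 - C(4))**2 = (245 - (1 + 4))**2 = (245 - 1*5)**2 = (245 - 5)**2 = 240**2 = 57600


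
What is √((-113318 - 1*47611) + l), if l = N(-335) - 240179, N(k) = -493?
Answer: I*√401601 ≈ 633.72*I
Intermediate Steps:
l = -240672 (l = -493 - 240179 = -240672)
√((-113318 - 1*47611) + l) = √((-113318 - 1*47611) - 240672) = √((-113318 - 47611) - 240672) = √(-160929 - 240672) = √(-401601) = I*√401601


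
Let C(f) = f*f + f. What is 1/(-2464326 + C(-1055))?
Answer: -1/1352356 ≈ -7.3945e-7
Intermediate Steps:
C(f) = f + f**2 (C(f) = f**2 + f = f + f**2)
1/(-2464326 + C(-1055)) = 1/(-2464326 - 1055*(1 - 1055)) = 1/(-2464326 - 1055*(-1054)) = 1/(-2464326 + 1111970) = 1/(-1352356) = -1/1352356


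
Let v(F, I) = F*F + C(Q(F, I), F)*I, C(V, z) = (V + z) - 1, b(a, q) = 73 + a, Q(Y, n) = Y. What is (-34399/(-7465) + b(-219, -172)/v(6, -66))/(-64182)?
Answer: -248252/3305918547 ≈ -7.5093e-5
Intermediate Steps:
C(V, z) = -1 + V + z
v(F, I) = F² + I*(-1 + 2*F) (v(F, I) = F*F + (-1 + F + F)*I = F² + (-1 + 2*F)*I = F² + I*(-1 + 2*F))
(-34399/(-7465) + b(-219, -172)/v(6, -66))/(-64182) = (-34399/(-7465) + (73 - 219)/(6² - 66*(-1 + 2*6)))/(-64182) = (-34399*(-1/7465) - 146/(36 - 66*(-1 + 12)))*(-1/64182) = (34399/7465 - 146/(36 - 66*11))*(-1/64182) = (34399/7465 - 146/(36 - 726))*(-1/64182) = (34399/7465 - 146/(-690))*(-1/64182) = (34399/7465 - 146*(-1/690))*(-1/64182) = (34399/7465 + 73/345)*(-1/64182) = (496504/103017)*(-1/64182) = -248252/3305918547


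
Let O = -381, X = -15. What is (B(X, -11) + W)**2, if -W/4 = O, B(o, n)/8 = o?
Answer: 1971216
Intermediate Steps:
B(o, n) = 8*o
W = 1524 (W = -4*(-381) = 1524)
(B(X, -11) + W)**2 = (8*(-15) + 1524)**2 = (-120 + 1524)**2 = 1404**2 = 1971216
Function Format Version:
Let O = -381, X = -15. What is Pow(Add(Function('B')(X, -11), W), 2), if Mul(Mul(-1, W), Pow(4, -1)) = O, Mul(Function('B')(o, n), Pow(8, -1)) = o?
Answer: 1971216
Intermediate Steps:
Function('B')(o, n) = Mul(8, o)
W = 1524 (W = Mul(-4, -381) = 1524)
Pow(Add(Function('B')(X, -11), W), 2) = Pow(Add(Mul(8, -15), 1524), 2) = Pow(Add(-120, 1524), 2) = Pow(1404, 2) = 1971216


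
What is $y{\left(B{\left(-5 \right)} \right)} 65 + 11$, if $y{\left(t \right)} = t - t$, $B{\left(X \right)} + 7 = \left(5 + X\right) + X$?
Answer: $11$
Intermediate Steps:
$B{\left(X \right)} = -2 + 2 X$ ($B{\left(X \right)} = -7 + \left(\left(5 + X\right) + X\right) = -7 + \left(5 + 2 X\right) = -2 + 2 X$)
$y{\left(t \right)} = 0$
$y{\left(B{\left(-5 \right)} \right)} 65 + 11 = 0 \cdot 65 + 11 = 0 + 11 = 11$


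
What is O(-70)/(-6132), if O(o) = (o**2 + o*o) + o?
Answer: -695/438 ≈ -1.5868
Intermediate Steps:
O(o) = o + 2*o**2 (O(o) = (o**2 + o**2) + o = 2*o**2 + o = o + 2*o**2)
O(-70)/(-6132) = -70*(1 + 2*(-70))/(-6132) = -70*(1 - 140)*(-1/6132) = -70*(-139)*(-1/6132) = 9730*(-1/6132) = -695/438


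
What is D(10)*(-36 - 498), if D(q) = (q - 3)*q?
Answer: -37380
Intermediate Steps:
D(q) = q*(-3 + q) (D(q) = (-3 + q)*q = q*(-3 + q))
D(10)*(-36 - 498) = (10*(-3 + 10))*(-36 - 498) = (10*7)*(-534) = 70*(-534) = -37380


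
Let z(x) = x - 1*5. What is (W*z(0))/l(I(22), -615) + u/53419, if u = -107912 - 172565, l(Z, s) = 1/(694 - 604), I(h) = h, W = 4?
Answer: -96434677/53419 ≈ -1805.3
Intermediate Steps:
z(x) = -5 + x (z(x) = x - 5 = -5 + x)
l(Z, s) = 1/90
u = -280477
(W*z(0))/l(I(22), -615) + u/53419 = (4*(-5 + 0))/(1/90) - 280477/53419 = (4*(-5))*90 - 280477*1/53419 = -20*90 - 280477/53419 = -1800 - 280477/53419 = -96434677/53419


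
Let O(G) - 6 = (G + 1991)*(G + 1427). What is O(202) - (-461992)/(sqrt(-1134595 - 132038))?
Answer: 3572403 - 461992*I*sqrt(140737)/422211 ≈ 3.5724e+6 - 410.5*I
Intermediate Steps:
O(G) = 6 + (1427 + G)*(1991 + G) (O(G) = 6 + (G + 1991)*(G + 1427) = 6 + (1991 + G)*(1427 + G) = 6 + (1427 + G)*(1991 + G))
O(202) - (-461992)/(sqrt(-1134595 - 132038)) = (2841163 + 202**2 + 3418*202) - (-461992)/(sqrt(-1134595 - 132038)) = (2841163 + 40804 + 690436) - (-461992)/(sqrt(-1266633)) = 3572403 - (-461992)/(3*I*sqrt(140737)) = 3572403 - (-461992)*(-I*sqrt(140737)/422211) = 3572403 - 461992*I*sqrt(140737)/422211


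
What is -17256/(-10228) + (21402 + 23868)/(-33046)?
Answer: 13402527/42249311 ≈ 0.31722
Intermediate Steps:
-17256/(-10228) + (21402 + 23868)/(-33046) = -17256*(-1/10228) + 45270*(-1/33046) = 4314/2557 - 22635/16523 = 13402527/42249311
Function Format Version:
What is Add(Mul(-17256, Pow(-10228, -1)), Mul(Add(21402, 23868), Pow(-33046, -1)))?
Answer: Rational(13402527, 42249311) ≈ 0.31722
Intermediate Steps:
Add(Mul(-17256, Pow(-10228, -1)), Mul(Add(21402, 23868), Pow(-33046, -1))) = Add(Mul(-17256, Rational(-1, 10228)), Mul(45270, Rational(-1, 33046))) = Add(Rational(4314, 2557), Rational(-22635, 16523)) = Rational(13402527, 42249311)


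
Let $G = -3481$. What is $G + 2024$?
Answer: $-1457$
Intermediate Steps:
$G + 2024 = -3481 + 2024 = -1457$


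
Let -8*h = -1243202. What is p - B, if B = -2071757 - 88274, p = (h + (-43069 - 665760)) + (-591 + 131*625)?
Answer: 6751545/4 ≈ 1.6879e+6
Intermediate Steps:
h = 621601/4 (h = -1/8*(-1243202) = 621601/4 ≈ 1.5540e+5)
p = -1888579/4 (p = (621601/4 + (-43069 - 665760)) + (-591 + 131*625) = (621601/4 - 708829) + (-591 + 81875) = -2213715/4 + 81284 = -1888579/4 ≈ -4.7215e+5)
B = -2160031
p - B = -1888579/4 - 1*(-2160031) = -1888579/4 + 2160031 = 6751545/4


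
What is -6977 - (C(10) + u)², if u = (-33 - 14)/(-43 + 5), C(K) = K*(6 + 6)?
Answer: -31299237/1444 ≈ -21675.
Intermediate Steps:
C(K) = 12*K (C(K) = K*12 = 12*K)
u = 47/38 (u = -47/(-38) = -47*(-1/38) = 47/38 ≈ 1.2368)
-6977 - (C(10) + u)² = -6977 - (12*10 + 47/38)² = -6977 - (120 + 47/38)² = -6977 - (4607/38)² = -6977 - 1*21224449/1444 = -6977 - 21224449/1444 = -31299237/1444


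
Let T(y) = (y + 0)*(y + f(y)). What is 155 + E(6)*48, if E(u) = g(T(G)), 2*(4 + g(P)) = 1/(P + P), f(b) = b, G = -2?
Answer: -71/2 ≈ -35.500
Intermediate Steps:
T(y) = 2*y**2 (T(y) = (y + 0)*(y + y) = y*(2*y) = 2*y**2)
g(P) = -4 + 1/(4*P) (g(P) = -4 + 1/(2*(P + P)) = -4 + 1/(2*((2*P))) = -4 + (1/(2*P))/2 = -4 + 1/(4*P))
E(u) = -127/32 (E(u) = -4 + 1/(4*((2*(-2)**2))) = -4 + 1/(4*((2*4))) = -4 + (1/4)/8 = -4 + (1/4)*(1/8) = -4 + 1/32 = -127/32)
155 + E(6)*48 = 155 - 127/32*48 = 155 - 381/2 = -71/2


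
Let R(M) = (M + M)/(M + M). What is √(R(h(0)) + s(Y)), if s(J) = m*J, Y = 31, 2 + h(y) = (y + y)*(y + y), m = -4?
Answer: I*√123 ≈ 11.091*I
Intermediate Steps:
h(y) = -2 + 4*y² (h(y) = -2 + (y + y)*(y + y) = -2 + (2*y)*(2*y) = -2 + 4*y²)
R(M) = 1 (R(M) = (2*M)/((2*M)) = (2*M)*(1/(2*M)) = 1)
s(J) = -4*J
√(R(h(0)) + s(Y)) = √(1 - 4*31) = √(1 - 124) = √(-123) = I*√123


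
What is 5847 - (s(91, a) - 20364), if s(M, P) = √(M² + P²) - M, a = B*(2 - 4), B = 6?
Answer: 26302 - 5*√337 ≈ 26210.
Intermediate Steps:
a = -12 (a = 6*(2 - 4) = 6*(-2) = -12)
5847 - (s(91, a) - 20364) = 5847 - ((√(91² + (-12)²) - 1*91) - 20364) = 5847 - ((√(8281 + 144) - 91) - 20364) = 5847 - ((√8425 - 91) - 20364) = 5847 - ((5*√337 - 91) - 20364) = 5847 - ((-91 + 5*√337) - 20364) = 5847 - (-20455 + 5*√337) = 5847 + (20455 - 5*√337) = 26302 - 5*√337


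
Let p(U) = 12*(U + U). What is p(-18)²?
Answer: 186624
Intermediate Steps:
p(U) = 24*U (p(U) = 12*(2*U) = 24*U)
p(-18)² = (24*(-18))² = (-432)² = 186624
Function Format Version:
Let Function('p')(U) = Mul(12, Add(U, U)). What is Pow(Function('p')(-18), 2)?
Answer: 186624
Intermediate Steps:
Function('p')(U) = Mul(24, U) (Function('p')(U) = Mul(12, Mul(2, U)) = Mul(24, U))
Pow(Function('p')(-18), 2) = Pow(Mul(24, -18), 2) = Pow(-432, 2) = 186624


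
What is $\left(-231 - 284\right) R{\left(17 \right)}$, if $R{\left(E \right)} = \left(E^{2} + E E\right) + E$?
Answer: $-306425$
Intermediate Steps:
$R{\left(E \right)} = E + 2 E^{2}$ ($R{\left(E \right)} = \left(E^{2} + E^{2}\right) + E = 2 E^{2} + E = E + 2 E^{2}$)
$\left(-231 - 284\right) R{\left(17 \right)} = \left(-231 - 284\right) 17 \left(1 + 2 \cdot 17\right) = - 515 \cdot 17 \left(1 + 34\right) = - 515 \cdot 17 \cdot 35 = \left(-515\right) 595 = -306425$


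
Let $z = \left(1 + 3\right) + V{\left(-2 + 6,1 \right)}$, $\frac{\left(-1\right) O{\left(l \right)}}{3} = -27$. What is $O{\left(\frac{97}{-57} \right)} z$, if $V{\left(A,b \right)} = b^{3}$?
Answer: $405$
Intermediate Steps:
$O{\left(l \right)} = 81$ ($O{\left(l \right)} = \left(-3\right) \left(-27\right) = 81$)
$z = 5$ ($z = \left(1 + 3\right) + 1^{3} = 4 + 1 = 5$)
$O{\left(\frac{97}{-57} \right)} z = 81 \cdot 5 = 405$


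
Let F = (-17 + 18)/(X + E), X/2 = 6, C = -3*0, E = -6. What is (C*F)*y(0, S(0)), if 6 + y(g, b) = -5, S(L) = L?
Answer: 0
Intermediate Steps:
y(g, b) = -11 (y(g, b) = -6 - 5 = -11)
C = 0 (C = -1*0 = 0)
X = 12 (X = 2*6 = 12)
F = 1/6 (F = (-17 + 18)/(12 - 6) = 1/6 ≈ 0.16667)
(C*F)*y(0, S(0)) = (0*(1/6))*(-11) = 0*(-11) = 0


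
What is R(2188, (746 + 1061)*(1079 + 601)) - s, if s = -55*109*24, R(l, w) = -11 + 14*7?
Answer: 143967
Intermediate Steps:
R(l, w) = 87 (R(l, w) = -11 + 98 = 87)
s = -143880 (s = -5995*24 = -143880)
R(2188, (746 + 1061)*(1079 + 601)) - s = 87 - 1*(-143880) = 87 + 143880 = 143967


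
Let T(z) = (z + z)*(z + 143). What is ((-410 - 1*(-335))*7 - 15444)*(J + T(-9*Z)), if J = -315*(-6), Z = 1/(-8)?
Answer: -1131515433/32 ≈ -3.5360e+7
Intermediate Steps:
Z = -⅛ ≈ -0.12500
J = 1890
T(z) = 2*z*(143 + z) (T(z) = (2*z)*(143 + z) = 2*z*(143 + z))
((-410 - 1*(-335))*7 - 15444)*(J + T(-9*Z)) = ((-410 - 1*(-335))*7 - 15444)*(1890 + 2*(-9*(-⅛))*(143 - 9*(-⅛))) = ((-410 + 335)*7 - 15444)*(1890 + 2*(9/8)*(143 + 9/8)) = (-75*7 - 15444)*(1890 + 2*(9/8)*(1153/8)) = (-525 - 15444)*(1890 + 10377/32) = -15969*70857/32 = -1131515433/32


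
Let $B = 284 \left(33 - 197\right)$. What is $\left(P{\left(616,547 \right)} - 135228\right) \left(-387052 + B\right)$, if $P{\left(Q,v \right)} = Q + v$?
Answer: $58134337820$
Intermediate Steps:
$B = -46576$ ($B = 284 \left(-164\right) = -46576$)
$\left(P{\left(616,547 \right)} - 135228\right) \left(-387052 + B\right) = \left(\left(616 + 547\right) - 135228\right) \left(-387052 - 46576\right) = \left(1163 - 135228\right) \left(-433628\right) = \left(-134065\right) \left(-433628\right) = 58134337820$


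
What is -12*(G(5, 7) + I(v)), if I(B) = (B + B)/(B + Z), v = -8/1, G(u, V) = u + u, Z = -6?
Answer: -936/7 ≈ -133.71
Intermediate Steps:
G(u, V) = 2*u
v = -8 (v = -8*1 = -8)
I(B) = 2*B/(-6 + B) (I(B) = (B + B)/(B - 6) = (2*B)/(-6 + B) = 2*B/(-6 + B))
-12*(G(5, 7) + I(v)) = -12*(2*5 + 2*(-8)/(-6 - 8)) = -12*(10 + 2*(-8)/(-14)) = -12*(10 + 2*(-8)*(-1/14)) = -12*(10 + 8/7) = -12*78/7 = -936/7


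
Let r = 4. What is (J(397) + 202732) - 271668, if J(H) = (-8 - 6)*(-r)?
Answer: -68880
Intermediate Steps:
J(H) = 56 (J(H) = (-8 - 6)*(-1*4) = -14*(-4) = 56)
(J(397) + 202732) - 271668 = (56 + 202732) - 271668 = 202788 - 271668 = -68880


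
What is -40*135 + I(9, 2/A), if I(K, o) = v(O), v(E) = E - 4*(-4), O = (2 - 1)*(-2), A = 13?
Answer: -5386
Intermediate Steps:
O = -2 (O = 1*(-2) = -2)
v(E) = 16 + E (v(E) = E + 16 = 16 + E)
I(K, o) = 14 (I(K, o) = 16 - 2 = 14)
-40*135 + I(9, 2/A) = -40*135 + 14 = -5400 + 14 = -5386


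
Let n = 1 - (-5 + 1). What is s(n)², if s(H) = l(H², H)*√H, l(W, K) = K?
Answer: 125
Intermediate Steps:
n = 5 (n = 1 - 1*(-4) = 1 + 4 = 5)
s(H) = H^(3/2) (s(H) = H*√H = H^(3/2))
s(n)² = (5^(3/2))² = (5*√5)² = 125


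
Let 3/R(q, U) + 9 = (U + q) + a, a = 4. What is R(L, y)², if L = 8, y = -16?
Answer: 9/169 ≈ 0.053254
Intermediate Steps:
R(q, U) = 3/(-5 + U + q) (R(q, U) = 3/(-9 + ((U + q) + 4)) = 3/(-9 + (4 + U + q)) = 3/(-5 + U + q))
R(L, y)² = (3/(-5 - 16 + 8))² = (3/(-13))² = (3*(-1/13))² = (-3/13)² = 9/169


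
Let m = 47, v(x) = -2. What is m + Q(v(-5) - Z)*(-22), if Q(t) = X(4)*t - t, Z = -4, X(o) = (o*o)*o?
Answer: -2725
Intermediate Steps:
X(o) = o**3 (X(o) = o**2*o = o**3)
Q(t) = 63*t (Q(t) = 4**3*t - t = 64*t - t = 63*t)
m + Q(v(-5) - Z)*(-22) = 47 + (63*(-2 - 1*(-4)))*(-22) = 47 + (63*(-2 + 4))*(-22) = 47 + (63*2)*(-22) = 47 + 126*(-22) = 47 - 2772 = -2725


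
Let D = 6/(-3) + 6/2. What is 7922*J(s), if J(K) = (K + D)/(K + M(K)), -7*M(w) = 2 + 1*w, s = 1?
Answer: 27727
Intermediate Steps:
D = 1 (D = 6*(-1/3) + 6*(1/2) = -2 + 3 = 1)
M(w) = -2/7 - w/7 (M(w) = -(2 + 1*w)/7 = -(2 + w)/7 = -2/7 - w/7)
J(K) = (1 + K)/(-2/7 + 6*K/7) (J(K) = (K + 1)/(K + (-2/7 - K/7)) = (1 + K)/(-2/7 + 6*K/7))
7922*J(s) = 7922*(7*(1 + 1)/(2*(-1 + 3*1))) = 7922*((7/2)*2/(-1 + 3)) = 7922*((7/2)*2/2) = 7922*((7/2)*(1/2)*2) = 7922*(7/2) = 27727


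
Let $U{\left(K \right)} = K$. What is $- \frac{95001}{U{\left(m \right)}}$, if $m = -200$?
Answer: $\frac{95001}{200} \approx 475.0$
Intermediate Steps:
$- \frac{95001}{U{\left(m \right)}} = - \frac{95001}{-200} = \left(-95001\right) \left(- \frac{1}{200}\right) = \frac{95001}{200}$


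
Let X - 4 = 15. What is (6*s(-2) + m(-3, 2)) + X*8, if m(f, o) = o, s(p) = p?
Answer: 142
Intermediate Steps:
X = 19 (X = 4 + 15 = 19)
(6*s(-2) + m(-3, 2)) + X*8 = (6*(-2) + 2) + 19*8 = (-12 + 2) + 152 = -10 + 152 = 142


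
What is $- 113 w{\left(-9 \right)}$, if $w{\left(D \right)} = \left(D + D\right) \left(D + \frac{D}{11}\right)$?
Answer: $- \frac{219672}{11} \approx -19970.0$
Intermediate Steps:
$w{\left(D \right)} = \frac{24 D^{2}}{11}$ ($w{\left(D \right)} = 2 D \left(D + D \frac{1}{11}\right) = 2 D \left(D + \frac{D}{11}\right) = 2 D \frac{12 D}{11} = \frac{24 D^{2}}{11}$)
$- 113 w{\left(-9 \right)} = - 113 \frac{24 \left(-9\right)^{2}}{11} = - 113 \cdot \frac{24}{11} \cdot 81 = \left(-113\right) \frac{1944}{11} = - \frac{219672}{11}$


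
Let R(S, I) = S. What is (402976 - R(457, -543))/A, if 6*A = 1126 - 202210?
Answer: -30963/2578 ≈ -12.010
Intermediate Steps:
A = -33514 (A = (1126 - 202210)/6 = (1/6)*(-201084) = -33514)
(402976 - R(457, -543))/A = (402976 - 1*457)/(-33514) = (402976 - 457)*(-1/33514) = 402519*(-1/33514) = -30963/2578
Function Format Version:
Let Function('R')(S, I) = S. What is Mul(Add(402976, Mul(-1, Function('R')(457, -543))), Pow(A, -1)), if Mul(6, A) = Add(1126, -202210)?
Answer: Rational(-30963, 2578) ≈ -12.010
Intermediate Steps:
A = -33514 (A = Mul(Rational(1, 6), Add(1126, -202210)) = Mul(Rational(1, 6), -201084) = -33514)
Mul(Add(402976, Mul(-1, Function('R')(457, -543))), Pow(A, -1)) = Mul(Add(402976, Mul(-1, 457)), Pow(-33514, -1)) = Mul(Add(402976, -457), Rational(-1, 33514)) = Mul(402519, Rational(-1, 33514)) = Rational(-30963, 2578)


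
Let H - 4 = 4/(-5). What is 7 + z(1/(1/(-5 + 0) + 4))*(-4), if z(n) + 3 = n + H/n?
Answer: -14579/475 ≈ -30.693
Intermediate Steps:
H = 16/5 (H = 4 + 4/(-5) = 4 + 4*(-1/5) = 4 - 4/5 = 16/5 ≈ 3.2000)
z(n) = -3 + n + 16/(5*n) (z(n) = -3 + (n + 16/(5*n)) = -3 + n + 16/(5*n))
7 + z(1/(1/(-5 + 0) + 4))*(-4) = 7 + (-3 + 1/(1/(-5 + 0) + 4) + 16/(5*(1/(1/(-5 + 0) + 4))))*(-4) = 7 + (-3 + 1/(1/(-5) + 4) + 16/(5*(1/(1/(-5) + 4))))*(-4) = 7 + (-3 + 1/(-1/5 + 4) + 16/(5*(1/(-1/5 + 4))))*(-4) = 7 + (-3 + 1/(19/5) + 16/(5*(1/(19/5))))*(-4) = 7 + (-3 + 5/19 + 16/(5*(5/19)))*(-4) = 7 + (-3 + 5/19 + (16/5)*(19/5))*(-4) = 7 + (-3 + 5/19 + 304/25)*(-4) = 7 + (4476/475)*(-4) = 7 - 17904/475 = -14579/475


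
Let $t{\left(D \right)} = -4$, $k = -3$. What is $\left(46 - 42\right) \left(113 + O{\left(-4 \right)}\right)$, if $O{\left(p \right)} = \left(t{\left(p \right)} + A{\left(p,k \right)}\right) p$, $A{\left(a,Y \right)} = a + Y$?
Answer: $628$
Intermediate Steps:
$A{\left(a,Y \right)} = Y + a$
$O{\left(p \right)} = p \left(-7 + p\right)$ ($O{\left(p \right)} = \left(-4 + \left(-3 + p\right)\right) p = \left(-7 + p\right) p = p \left(-7 + p\right)$)
$\left(46 - 42\right) \left(113 + O{\left(-4 \right)}\right) = \left(46 - 42\right) \left(113 - 4 \left(-7 - 4\right)\right) = \left(46 - 42\right) \left(113 - -44\right) = 4 \left(113 + 44\right) = 4 \cdot 157 = 628$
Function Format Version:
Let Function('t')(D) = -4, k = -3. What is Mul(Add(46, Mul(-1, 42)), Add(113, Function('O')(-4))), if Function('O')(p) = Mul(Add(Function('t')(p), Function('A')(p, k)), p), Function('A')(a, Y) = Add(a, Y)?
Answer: 628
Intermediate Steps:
Function('A')(a, Y) = Add(Y, a)
Function('O')(p) = Mul(p, Add(-7, p)) (Function('O')(p) = Mul(Add(-4, Add(-3, p)), p) = Mul(Add(-7, p), p) = Mul(p, Add(-7, p)))
Mul(Add(46, Mul(-1, 42)), Add(113, Function('O')(-4))) = Mul(Add(46, Mul(-1, 42)), Add(113, Mul(-4, Add(-7, -4)))) = Mul(Add(46, -42), Add(113, Mul(-4, -11))) = Mul(4, Add(113, 44)) = Mul(4, 157) = 628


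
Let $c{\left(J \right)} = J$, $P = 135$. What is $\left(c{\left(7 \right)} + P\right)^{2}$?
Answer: $20164$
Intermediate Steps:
$\left(c{\left(7 \right)} + P\right)^{2} = \left(7 + 135\right)^{2} = 142^{2} = 20164$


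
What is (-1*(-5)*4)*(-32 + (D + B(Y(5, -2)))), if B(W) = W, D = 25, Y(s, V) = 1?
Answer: -120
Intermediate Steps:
(-1*(-5)*4)*(-32 + (D + B(Y(5, -2)))) = (-1*(-5)*4)*(-32 + (25 + 1)) = (5*4)*(-32 + 26) = 20*(-6) = -120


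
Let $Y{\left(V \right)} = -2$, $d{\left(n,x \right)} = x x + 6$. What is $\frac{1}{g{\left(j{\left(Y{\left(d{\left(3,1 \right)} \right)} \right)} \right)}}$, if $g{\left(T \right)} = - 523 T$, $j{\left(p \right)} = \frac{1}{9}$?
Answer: $- \frac{9}{523} \approx -0.017208$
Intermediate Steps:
$d{\left(n,x \right)} = 6 + x^{2}$ ($d{\left(n,x \right)} = x^{2} + 6 = 6 + x^{2}$)
$j{\left(p \right)} = \frac{1}{9}$
$\frac{1}{g{\left(j{\left(Y{\left(d{\left(3,1 \right)} \right)} \right)} \right)}} = \frac{1}{\left(-523\right) \frac{1}{9}} = \frac{1}{- \frac{523}{9}} = - \frac{9}{523}$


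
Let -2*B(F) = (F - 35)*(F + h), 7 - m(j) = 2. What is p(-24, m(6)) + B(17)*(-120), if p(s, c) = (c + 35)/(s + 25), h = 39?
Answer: -60440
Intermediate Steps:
m(j) = 5 (m(j) = 7 - 1*2 = 7 - 2 = 5)
p(s, c) = (35 + c)/(25 + s)
B(F) = -(-35 + F)*(39 + F)/2 (B(F) = -(F - 35)*(F + 39)/2 = -(-35 + F)*(39 + F)/2)
p(-24, m(6)) + B(17)*(-120) = (35 + 5)/(25 - 24) + (1365/2 - 2*17 - 1/2*17**2)*(-120) = 40/1 + (1365/2 - 34 - 1/2*289)*(-120) = 1*40 + (1365/2 - 34 - 289/2)*(-120) = 40 + 504*(-120) = 40 - 60480 = -60440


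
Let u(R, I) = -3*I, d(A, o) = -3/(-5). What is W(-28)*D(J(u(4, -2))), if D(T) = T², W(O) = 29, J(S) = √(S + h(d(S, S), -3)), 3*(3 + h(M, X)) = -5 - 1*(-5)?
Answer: 87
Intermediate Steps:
d(A, o) = ⅗ (d(A, o) = -3*(-⅕) = ⅗)
h(M, X) = -3 (h(M, X) = -3 + (-5 - 1*(-5))/3 = -3 + (-5 + 5)/3 = -3 + (⅓)*0 = -3 + 0 = -3)
J(S) = √(-3 + S) (J(S) = √(S - 3) = √(-3 + S))
W(-28)*D(J(u(4, -2))) = 29*(√(-3 - 3*(-2)))² = 29*(√(-3 + 6))² = 29*(√3)² = 29*3 = 87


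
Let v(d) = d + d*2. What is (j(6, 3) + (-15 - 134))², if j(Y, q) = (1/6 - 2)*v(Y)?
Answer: 33124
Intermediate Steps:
v(d) = 3*d (v(d) = d + 2*d = 3*d)
j(Y, q) = -11*Y/2 (j(Y, q) = (1/6 - 2)*(3*Y) = (⅙ - 2)*(3*Y) = -11*Y/2)
(j(6, 3) + (-15 - 134))² = (-11/2*6 + (-15 - 134))² = (-33 - 149)² = (-182)² = 33124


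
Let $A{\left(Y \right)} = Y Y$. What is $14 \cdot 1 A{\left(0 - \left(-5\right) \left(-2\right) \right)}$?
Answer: $1400$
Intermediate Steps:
$A{\left(Y \right)} = Y^{2}$
$14 \cdot 1 A{\left(0 - \left(-5\right) \left(-2\right) \right)} = 14 \cdot 1 \left(0 - \left(-5\right) \left(-2\right)\right)^{2} = 14 \left(0 - 10\right)^{2} = 14 \left(-10\right)^{2} = 14 \cdot 100 = 1400$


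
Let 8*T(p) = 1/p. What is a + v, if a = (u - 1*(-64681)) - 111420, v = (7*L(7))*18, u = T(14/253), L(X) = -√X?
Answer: -5234515/112 - 126*√7 ≈ -47070.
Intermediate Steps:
T(p) = 1/(8*p)
u = 253/112 (u = 1/(8*((14/253))) = 1/(8*((14*(1/253)))) = 1/(8*(14/253)) = (⅛)*(253/14) = 253/112 ≈ 2.2589)
v = -126*√7 (v = (7*(-√7))*18 = -7*√7*18 = -126*√7 ≈ -333.36)
a = -5234515/112 (a = (253/112 - 1*(-64681)) - 111420 = (253/112 + 64681) - 111420 = 7244525/112 - 111420 = -5234515/112 ≈ -46737.)
a + v = -5234515/112 - 126*√7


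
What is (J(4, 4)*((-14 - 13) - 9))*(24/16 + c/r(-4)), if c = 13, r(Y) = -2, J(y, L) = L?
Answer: 720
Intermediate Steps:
(J(4, 4)*((-14 - 13) - 9))*(24/16 + c/r(-4)) = (4*((-14 - 13) - 9))*(24/16 + 13/(-2)) = (4*(-27 - 9))*(24*(1/16) + 13*(-½)) = (4*(-36))*(3/2 - 13/2) = -144*(-5) = 720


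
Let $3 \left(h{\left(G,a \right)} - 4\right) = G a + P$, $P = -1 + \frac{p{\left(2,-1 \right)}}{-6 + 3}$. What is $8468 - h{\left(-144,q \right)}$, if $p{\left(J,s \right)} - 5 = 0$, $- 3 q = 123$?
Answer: $\frac{58472}{9} \approx 6496.9$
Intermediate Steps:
$q = -41$ ($q = \left(- \frac{1}{3}\right) 123 = -41$)
$p{\left(J,s \right)} = 5$ ($p{\left(J,s \right)} = 5 + 0 = 5$)
$P = - \frac{8}{3}$ ($P = -1 + \frac{5}{-6 + 3} = -1 + \frac{5}{-3} = -1 + 5 \left(- \frac{1}{3}\right) = -1 - \frac{5}{3} = - \frac{8}{3} \approx -2.6667$)
$h{\left(G,a \right)} = \frac{28}{9} + \frac{G a}{3}$ ($h{\left(G,a \right)} = 4 + \frac{G a - \frac{8}{3}}{3} = 4 + \frac{- \frac{8}{3} + G a}{3} = 4 + \left(- \frac{8}{9} + \frac{G a}{3}\right) = \frac{28}{9} + \frac{G a}{3}$)
$8468 - h{\left(-144,q \right)} = 8468 - \left(\frac{28}{9} + \frac{1}{3} \left(-144\right) \left(-41\right)\right) = 8468 - \left(\frac{28}{9} + 1968\right) = 8468 - \frac{17740}{9} = \frac{58472}{9}$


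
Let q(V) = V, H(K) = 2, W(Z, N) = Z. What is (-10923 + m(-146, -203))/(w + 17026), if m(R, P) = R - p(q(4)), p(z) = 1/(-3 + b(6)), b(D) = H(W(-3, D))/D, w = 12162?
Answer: -88549/233504 ≈ -0.37922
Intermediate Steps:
b(D) = 2/D
p(z) = -3/8 (p(z) = 1/(-3 + 2/6) = 1/(-3 + 2*(⅙)) = 1/(-3 + ⅓) = 1/(-8/3) = -3/8)
m(R, P) = 3/8 + R (m(R, P) = R - 1*(-3/8) = R + 3/8 = 3/8 + R)
(-10923 + m(-146, -203))/(w + 17026) = (-10923 + (3/8 - 146))/(12162 + 17026) = (-10923 - 1165/8)/29188 = -88549/8*1/29188 = -88549/233504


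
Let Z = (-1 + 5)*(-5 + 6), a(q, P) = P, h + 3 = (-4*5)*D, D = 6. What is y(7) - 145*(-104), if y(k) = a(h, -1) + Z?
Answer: 15083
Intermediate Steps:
h = -123 (h = -3 - 4*5*6 = -3 - 20*6 = -3 - 120 = -123)
Z = 4 (Z = 4*1 = 4)
y(k) = 3 (y(k) = -1 + 4 = 3)
y(7) - 145*(-104) = 3 - 145*(-104) = 3 + 15080 = 15083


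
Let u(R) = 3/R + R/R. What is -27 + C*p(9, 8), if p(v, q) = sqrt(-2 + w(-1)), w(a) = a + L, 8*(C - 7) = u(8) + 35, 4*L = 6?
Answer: -27 + 739*I*sqrt(6)/128 ≈ -27.0 + 14.142*I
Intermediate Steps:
L = 3/2 (L = (1/4)*6 = 3/2 ≈ 1.5000)
u(R) = 1 + 3/R (u(R) = 3/R + 1 = 1 + 3/R)
C = 739/64 (C = 7 + ((3 + 8)/8 + 35)/8 = 7 + ((1/8)*11 + 35)/8 = 7 + (11/8 + 35)/8 = 7 + (1/8)*(291/8) = 7 + 291/64 = 739/64 ≈ 11.547)
w(a) = 3/2 + a (w(a) = a + 3/2 = 3/2 + a)
p(v, q) = I*sqrt(6)/2 (p(v, q) = sqrt(-2 + (3/2 - 1)) = sqrt(-2 + 1/2) = sqrt(-3/2) = I*sqrt(6)/2)
-27 + C*p(9, 8) = -27 + 739*(I*sqrt(6)/2)/64 = -27 + 739*I*sqrt(6)/128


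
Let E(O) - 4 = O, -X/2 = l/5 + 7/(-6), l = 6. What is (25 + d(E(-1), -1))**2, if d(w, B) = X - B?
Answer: 151321/225 ≈ 672.54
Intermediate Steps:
X = -1/15 (X = -2*(6/5 + 7/(-6)) = -2*(6*(1/5) + 7*(-1/6)) = -2*(6/5 - 7/6) = -2*1/30 = -1/15 ≈ -0.066667)
E(O) = 4 + O
d(w, B) = -1/15 - B
(25 + d(E(-1), -1))**2 = (25 + (-1/15 - 1*(-1)))**2 = (25 + (-1/15 + 1))**2 = (25 + 14/15)**2 = (389/15)**2 = 151321/225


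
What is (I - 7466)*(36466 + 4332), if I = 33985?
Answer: 1081922162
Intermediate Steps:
(I - 7466)*(36466 + 4332) = (33985 - 7466)*(36466 + 4332) = 26519*40798 = 1081922162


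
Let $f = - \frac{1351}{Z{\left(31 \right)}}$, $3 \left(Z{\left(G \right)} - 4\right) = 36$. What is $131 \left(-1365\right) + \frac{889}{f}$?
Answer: $- \frac{34513327}{193} \approx -1.7883 \cdot 10^{5}$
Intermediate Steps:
$Z{\left(G \right)} = 16$ ($Z{\left(G \right)} = 4 + \frac{1}{3} \cdot 36 = 4 + 12 = 16$)
$f = - \frac{1351}{16} \approx -84.438$
$131 \left(-1365\right) + \frac{889}{f} = 131 \left(-1365\right) + \frac{889}{- \frac{1351}{16}} = -178815 + 889 \left(- \frac{16}{1351}\right) = -178815 - \frac{2032}{193} = - \frac{34513327}{193}$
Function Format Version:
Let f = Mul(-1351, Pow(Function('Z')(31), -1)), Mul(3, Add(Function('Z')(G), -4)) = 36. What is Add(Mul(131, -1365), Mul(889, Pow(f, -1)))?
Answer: Rational(-34513327, 193) ≈ -1.7883e+5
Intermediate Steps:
Function('Z')(G) = 16 (Function('Z')(G) = Add(4, Mul(Rational(1, 3), 36)) = Add(4, 12) = 16)
f = Rational(-1351, 16) (f = Mul(-1351, Pow(16, -1)) = Mul(-1351, Rational(1, 16)) = Rational(-1351, 16) ≈ -84.438)
Add(Mul(131, -1365), Mul(889, Pow(f, -1))) = Add(Mul(131, -1365), Mul(889, Pow(Rational(-1351, 16), -1))) = Add(-178815, Mul(889, Rational(-16, 1351))) = Add(-178815, Rational(-2032, 193)) = Rational(-34513327, 193)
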